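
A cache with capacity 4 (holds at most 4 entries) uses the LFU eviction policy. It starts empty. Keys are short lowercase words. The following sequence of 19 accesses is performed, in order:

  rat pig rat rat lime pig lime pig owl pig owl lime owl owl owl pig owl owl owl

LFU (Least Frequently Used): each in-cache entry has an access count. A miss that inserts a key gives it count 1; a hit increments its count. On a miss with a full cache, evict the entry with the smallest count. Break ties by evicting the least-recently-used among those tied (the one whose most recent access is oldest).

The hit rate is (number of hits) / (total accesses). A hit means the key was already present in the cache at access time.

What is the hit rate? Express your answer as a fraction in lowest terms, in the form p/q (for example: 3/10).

LFU simulation (capacity=4):
  1. access rat: MISS. Cache: [rat(c=1)]
  2. access pig: MISS. Cache: [rat(c=1) pig(c=1)]
  3. access rat: HIT, count now 2. Cache: [pig(c=1) rat(c=2)]
  4. access rat: HIT, count now 3. Cache: [pig(c=1) rat(c=3)]
  5. access lime: MISS. Cache: [pig(c=1) lime(c=1) rat(c=3)]
  6. access pig: HIT, count now 2. Cache: [lime(c=1) pig(c=2) rat(c=3)]
  7. access lime: HIT, count now 2. Cache: [pig(c=2) lime(c=2) rat(c=3)]
  8. access pig: HIT, count now 3. Cache: [lime(c=2) rat(c=3) pig(c=3)]
  9. access owl: MISS. Cache: [owl(c=1) lime(c=2) rat(c=3) pig(c=3)]
  10. access pig: HIT, count now 4. Cache: [owl(c=1) lime(c=2) rat(c=3) pig(c=4)]
  11. access owl: HIT, count now 2. Cache: [lime(c=2) owl(c=2) rat(c=3) pig(c=4)]
  12. access lime: HIT, count now 3. Cache: [owl(c=2) rat(c=3) lime(c=3) pig(c=4)]
  13. access owl: HIT, count now 3. Cache: [rat(c=3) lime(c=3) owl(c=3) pig(c=4)]
  14. access owl: HIT, count now 4. Cache: [rat(c=3) lime(c=3) pig(c=4) owl(c=4)]
  15. access owl: HIT, count now 5. Cache: [rat(c=3) lime(c=3) pig(c=4) owl(c=5)]
  16. access pig: HIT, count now 5. Cache: [rat(c=3) lime(c=3) owl(c=5) pig(c=5)]
  17. access owl: HIT, count now 6. Cache: [rat(c=3) lime(c=3) pig(c=5) owl(c=6)]
  18. access owl: HIT, count now 7. Cache: [rat(c=3) lime(c=3) pig(c=5) owl(c=7)]
  19. access owl: HIT, count now 8. Cache: [rat(c=3) lime(c=3) pig(c=5) owl(c=8)]
Total: 15 hits, 4 misses, 0 evictions

Hit rate = 15/19

Answer: 15/19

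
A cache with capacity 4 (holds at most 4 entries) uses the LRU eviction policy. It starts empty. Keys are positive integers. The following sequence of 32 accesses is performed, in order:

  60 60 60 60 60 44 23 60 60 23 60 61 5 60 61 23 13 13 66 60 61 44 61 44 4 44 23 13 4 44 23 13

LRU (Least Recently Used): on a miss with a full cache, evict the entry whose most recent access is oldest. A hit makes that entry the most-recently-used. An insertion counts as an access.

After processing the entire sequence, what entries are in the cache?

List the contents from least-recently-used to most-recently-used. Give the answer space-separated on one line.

Answer: 4 44 23 13

Derivation:
LRU simulation (capacity=4):
  1. access 60: MISS. Cache (LRU->MRU): [60]
  2. access 60: HIT. Cache (LRU->MRU): [60]
  3. access 60: HIT. Cache (LRU->MRU): [60]
  4. access 60: HIT. Cache (LRU->MRU): [60]
  5. access 60: HIT. Cache (LRU->MRU): [60]
  6. access 44: MISS. Cache (LRU->MRU): [60 44]
  7. access 23: MISS. Cache (LRU->MRU): [60 44 23]
  8. access 60: HIT. Cache (LRU->MRU): [44 23 60]
  9. access 60: HIT. Cache (LRU->MRU): [44 23 60]
  10. access 23: HIT. Cache (LRU->MRU): [44 60 23]
  11. access 60: HIT. Cache (LRU->MRU): [44 23 60]
  12. access 61: MISS. Cache (LRU->MRU): [44 23 60 61]
  13. access 5: MISS, evict 44. Cache (LRU->MRU): [23 60 61 5]
  14. access 60: HIT. Cache (LRU->MRU): [23 61 5 60]
  15. access 61: HIT. Cache (LRU->MRU): [23 5 60 61]
  16. access 23: HIT. Cache (LRU->MRU): [5 60 61 23]
  17. access 13: MISS, evict 5. Cache (LRU->MRU): [60 61 23 13]
  18. access 13: HIT. Cache (LRU->MRU): [60 61 23 13]
  19. access 66: MISS, evict 60. Cache (LRU->MRU): [61 23 13 66]
  20. access 60: MISS, evict 61. Cache (LRU->MRU): [23 13 66 60]
  21. access 61: MISS, evict 23. Cache (LRU->MRU): [13 66 60 61]
  22. access 44: MISS, evict 13. Cache (LRU->MRU): [66 60 61 44]
  23. access 61: HIT. Cache (LRU->MRU): [66 60 44 61]
  24. access 44: HIT. Cache (LRU->MRU): [66 60 61 44]
  25. access 4: MISS, evict 66. Cache (LRU->MRU): [60 61 44 4]
  26. access 44: HIT. Cache (LRU->MRU): [60 61 4 44]
  27. access 23: MISS, evict 60. Cache (LRU->MRU): [61 4 44 23]
  28. access 13: MISS, evict 61. Cache (LRU->MRU): [4 44 23 13]
  29. access 4: HIT. Cache (LRU->MRU): [44 23 13 4]
  30. access 44: HIT. Cache (LRU->MRU): [23 13 4 44]
  31. access 23: HIT. Cache (LRU->MRU): [13 4 44 23]
  32. access 13: HIT. Cache (LRU->MRU): [4 44 23 13]
Total: 19 hits, 13 misses, 9 evictions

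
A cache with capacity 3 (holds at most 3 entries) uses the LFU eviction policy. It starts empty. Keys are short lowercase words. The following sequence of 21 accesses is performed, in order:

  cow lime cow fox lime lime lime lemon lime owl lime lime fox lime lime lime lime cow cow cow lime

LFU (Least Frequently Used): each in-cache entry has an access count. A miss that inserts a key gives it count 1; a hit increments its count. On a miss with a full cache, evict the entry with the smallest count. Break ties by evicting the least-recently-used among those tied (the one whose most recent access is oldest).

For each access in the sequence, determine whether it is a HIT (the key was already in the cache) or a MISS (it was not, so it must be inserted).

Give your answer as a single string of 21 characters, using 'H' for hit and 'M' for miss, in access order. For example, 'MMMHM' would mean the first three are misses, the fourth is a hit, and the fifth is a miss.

LFU simulation (capacity=3):
  1. access cow: MISS. Cache: [cow(c=1)]
  2. access lime: MISS. Cache: [cow(c=1) lime(c=1)]
  3. access cow: HIT, count now 2. Cache: [lime(c=1) cow(c=2)]
  4. access fox: MISS. Cache: [lime(c=1) fox(c=1) cow(c=2)]
  5. access lime: HIT, count now 2. Cache: [fox(c=1) cow(c=2) lime(c=2)]
  6. access lime: HIT, count now 3. Cache: [fox(c=1) cow(c=2) lime(c=3)]
  7. access lime: HIT, count now 4. Cache: [fox(c=1) cow(c=2) lime(c=4)]
  8. access lemon: MISS, evict fox(c=1). Cache: [lemon(c=1) cow(c=2) lime(c=4)]
  9. access lime: HIT, count now 5. Cache: [lemon(c=1) cow(c=2) lime(c=5)]
  10. access owl: MISS, evict lemon(c=1). Cache: [owl(c=1) cow(c=2) lime(c=5)]
  11. access lime: HIT, count now 6. Cache: [owl(c=1) cow(c=2) lime(c=6)]
  12. access lime: HIT, count now 7. Cache: [owl(c=1) cow(c=2) lime(c=7)]
  13. access fox: MISS, evict owl(c=1). Cache: [fox(c=1) cow(c=2) lime(c=7)]
  14. access lime: HIT, count now 8. Cache: [fox(c=1) cow(c=2) lime(c=8)]
  15. access lime: HIT, count now 9. Cache: [fox(c=1) cow(c=2) lime(c=9)]
  16. access lime: HIT, count now 10. Cache: [fox(c=1) cow(c=2) lime(c=10)]
  17. access lime: HIT, count now 11. Cache: [fox(c=1) cow(c=2) lime(c=11)]
  18. access cow: HIT, count now 3. Cache: [fox(c=1) cow(c=3) lime(c=11)]
  19. access cow: HIT, count now 4. Cache: [fox(c=1) cow(c=4) lime(c=11)]
  20. access cow: HIT, count now 5. Cache: [fox(c=1) cow(c=5) lime(c=11)]
  21. access lime: HIT, count now 12. Cache: [fox(c=1) cow(c=5) lime(c=12)]
Total: 15 hits, 6 misses, 3 evictions

Answer: MMHMHHHMHMHHMHHHHHHHH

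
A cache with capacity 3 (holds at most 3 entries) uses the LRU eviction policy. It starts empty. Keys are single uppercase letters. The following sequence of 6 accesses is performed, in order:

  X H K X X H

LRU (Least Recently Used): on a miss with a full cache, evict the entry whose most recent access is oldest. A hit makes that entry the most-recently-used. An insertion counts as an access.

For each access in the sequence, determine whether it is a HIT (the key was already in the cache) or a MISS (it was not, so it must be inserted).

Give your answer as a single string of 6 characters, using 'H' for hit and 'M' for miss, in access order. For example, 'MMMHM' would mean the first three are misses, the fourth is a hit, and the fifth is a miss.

LRU simulation (capacity=3):
  1. access X: MISS. Cache (LRU->MRU): [X]
  2. access H: MISS. Cache (LRU->MRU): [X H]
  3. access K: MISS. Cache (LRU->MRU): [X H K]
  4. access X: HIT. Cache (LRU->MRU): [H K X]
  5. access X: HIT. Cache (LRU->MRU): [H K X]
  6. access H: HIT. Cache (LRU->MRU): [K X H]
Total: 3 hits, 3 misses, 0 evictions

Answer: MMMHHH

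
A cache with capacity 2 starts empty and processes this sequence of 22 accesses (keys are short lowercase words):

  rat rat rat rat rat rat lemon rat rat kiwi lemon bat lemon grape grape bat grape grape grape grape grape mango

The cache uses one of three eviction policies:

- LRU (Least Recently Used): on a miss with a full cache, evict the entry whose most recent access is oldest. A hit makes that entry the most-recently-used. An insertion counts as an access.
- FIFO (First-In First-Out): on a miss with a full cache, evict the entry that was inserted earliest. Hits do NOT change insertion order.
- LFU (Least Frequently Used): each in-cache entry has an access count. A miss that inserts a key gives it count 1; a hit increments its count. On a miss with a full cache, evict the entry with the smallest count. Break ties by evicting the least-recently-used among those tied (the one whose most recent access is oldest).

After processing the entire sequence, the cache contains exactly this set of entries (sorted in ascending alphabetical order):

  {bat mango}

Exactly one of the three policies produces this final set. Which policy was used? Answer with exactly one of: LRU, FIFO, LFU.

Answer: FIFO

Derivation:
Simulating under each policy and comparing final sets:
  LRU: final set = {grape mango} -> differs
  FIFO: final set = {bat mango} -> MATCHES target
  LFU: final set = {mango rat} -> differs
Only FIFO produces the target set.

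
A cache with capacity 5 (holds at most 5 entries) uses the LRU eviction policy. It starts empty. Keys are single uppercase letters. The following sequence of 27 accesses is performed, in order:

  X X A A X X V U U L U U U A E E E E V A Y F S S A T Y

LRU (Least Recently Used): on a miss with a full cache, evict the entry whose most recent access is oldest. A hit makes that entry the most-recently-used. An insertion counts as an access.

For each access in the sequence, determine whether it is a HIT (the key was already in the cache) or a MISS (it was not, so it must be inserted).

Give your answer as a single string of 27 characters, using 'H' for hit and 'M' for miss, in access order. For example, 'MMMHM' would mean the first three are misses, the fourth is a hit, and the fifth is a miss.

LRU simulation (capacity=5):
  1. access X: MISS. Cache (LRU->MRU): [X]
  2. access X: HIT. Cache (LRU->MRU): [X]
  3. access A: MISS. Cache (LRU->MRU): [X A]
  4. access A: HIT. Cache (LRU->MRU): [X A]
  5. access X: HIT. Cache (LRU->MRU): [A X]
  6. access X: HIT. Cache (LRU->MRU): [A X]
  7. access V: MISS. Cache (LRU->MRU): [A X V]
  8. access U: MISS. Cache (LRU->MRU): [A X V U]
  9. access U: HIT. Cache (LRU->MRU): [A X V U]
  10. access L: MISS. Cache (LRU->MRU): [A X V U L]
  11. access U: HIT. Cache (LRU->MRU): [A X V L U]
  12. access U: HIT. Cache (LRU->MRU): [A X V L U]
  13. access U: HIT. Cache (LRU->MRU): [A X V L U]
  14. access A: HIT. Cache (LRU->MRU): [X V L U A]
  15. access E: MISS, evict X. Cache (LRU->MRU): [V L U A E]
  16. access E: HIT. Cache (LRU->MRU): [V L U A E]
  17. access E: HIT. Cache (LRU->MRU): [V L U A E]
  18. access E: HIT. Cache (LRU->MRU): [V L U A E]
  19. access V: HIT. Cache (LRU->MRU): [L U A E V]
  20. access A: HIT. Cache (LRU->MRU): [L U E V A]
  21. access Y: MISS, evict L. Cache (LRU->MRU): [U E V A Y]
  22. access F: MISS, evict U. Cache (LRU->MRU): [E V A Y F]
  23. access S: MISS, evict E. Cache (LRU->MRU): [V A Y F S]
  24. access S: HIT. Cache (LRU->MRU): [V A Y F S]
  25. access A: HIT. Cache (LRU->MRU): [V Y F S A]
  26. access T: MISS, evict V. Cache (LRU->MRU): [Y F S A T]
  27. access Y: HIT. Cache (LRU->MRU): [F S A T Y]
Total: 17 hits, 10 misses, 5 evictions

Answer: MHMHHHMMHMHHHHMHHHHHMMMHHMH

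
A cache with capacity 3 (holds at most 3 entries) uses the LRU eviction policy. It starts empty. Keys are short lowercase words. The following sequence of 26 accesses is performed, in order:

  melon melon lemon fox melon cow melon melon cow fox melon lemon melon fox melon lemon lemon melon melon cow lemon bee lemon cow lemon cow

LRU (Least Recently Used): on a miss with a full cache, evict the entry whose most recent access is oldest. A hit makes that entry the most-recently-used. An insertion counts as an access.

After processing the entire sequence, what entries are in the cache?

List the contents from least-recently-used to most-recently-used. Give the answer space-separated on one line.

LRU simulation (capacity=3):
  1. access melon: MISS. Cache (LRU->MRU): [melon]
  2. access melon: HIT. Cache (LRU->MRU): [melon]
  3. access lemon: MISS. Cache (LRU->MRU): [melon lemon]
  4. access fox: MISS. Cache (LRU->MRU): [melon lemon fox]
  5. access melon: HIT. Cache (LRU->MRU): [lemon fox melon]
  6. access cow: MISS, evict lemon. Cache (LRU->MRU): [fox melon cow]
  7. access melon: HIT. Cache (LRU->MRU): [fox cow melon]
  8. access melon: HIT. Cache (LRU->MRU): [fox cow melon]
  9. access cow: HIT. Cache (LRU->MRU): [fox melon cow]
  10. access fox: HIT. Cache (LRU->MRU): [melon cow fox]
  11. access melon: HIT. Cache (LRU->MRU): [cow fox melon]
  12. access lemon: MISS, evict cow. Cache (LRU->MRU): [fox melon lemon]
  13. access melon: HIT. Cache (LRU->MRU): [fox lemon melon]
  14. access fox: HIT. Cache (LRU->MRU): [lemon melon fox]
  15. access melon: HIT. Cache (LRU->MRU): [lemon fox melon]
  16. access lemon: HIT. Cache (LRU->MRU): [fox melon lemon]
  17. access lemon: HIT. Cache (LRU->MRU): [fox melon lemon]
  18. access melon: HIT. Cache (LRU->MRU): [fox lemon melon]
  19. access melon: HIT. Cache (LRU->MRU): [fox lemon melon]
  20. access cow: MISS, evict fox. Cache (LRU->MRU): [lemon melon cow]
  21. access lemon: HIT. Cache (LRU->MRU): [melon cow lemon]
  22. access bee: MISS, evict melon. Cache (LRU->MRU): [cow lemon bee]
  23. access lemon: HIT. Cache (LRU->MRU): [cow bee lemon]
  24. access cow: HIT. Cache (LRU->MRU): [bee lemon cow]
  25. access lemon: HIT. Cache (LRU->MRU): [bee cow lemon]
  26. access cow: HIT. Cache (LRU->MRU): [bee lemon cow]
Total: 19 hits, 7 misses, 4 evictions

Answer: bee lemon cow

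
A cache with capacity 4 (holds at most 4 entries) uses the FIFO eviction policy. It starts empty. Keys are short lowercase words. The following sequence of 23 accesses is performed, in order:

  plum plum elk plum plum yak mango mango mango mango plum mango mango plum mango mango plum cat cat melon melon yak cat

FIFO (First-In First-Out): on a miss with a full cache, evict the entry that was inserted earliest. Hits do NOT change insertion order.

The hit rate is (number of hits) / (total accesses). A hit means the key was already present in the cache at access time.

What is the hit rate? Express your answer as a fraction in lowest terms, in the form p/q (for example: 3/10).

Answer: 17/23

Derivation:
FIFO simulation (capacity=4):
  1. access plum: MISS. Cache (old->new): [plum]
  2. access plum: HIT. Cache (old->new): [plum]
  3. access elk: MISS. Cache (old->new): [plum elk]
  4. access plum: HIT. Cache (old->new): [plum elk]
  5. access plum: HIT. Cache (old->new): [plum elk]
  6. access yak: MISS. Cache (old->new): [plum elk yak]
  7. access mango: MISS. Cache (old->new): [plum elk yak mango]
  8. access mango: HIT. Cache (old->new): [plum elk yak mango]
  9. access mango: HIT. Cache (old->new): [plum elk yak mango]
  10. access mango: HIT. Cache (old->new): [plum elk yak mango]
  11. access plum: HIT. Cache (old->new): [plum elk yak mango]
  12. access mango: HIT. Cache (old->new): [plum elk yak mango]
  13. access mango: HIT. Cache (old->new): [plum elk yak mango]
  14. access plum: HIT. Cache (old->new): [plum elk yak mango]
  15. access mango: HIT. Cache (old->new): [plum elk yak mango]
  16. access mango: HIT. Cache (old->new): [plum elk yak mango]
  17. access plum: HIT. Cache (old->new): [plum elk yak mango]
  18. access cat: MISS, evict plum. Cache (old->new): [elk yak mango cat]
  19. access cat: HIT. Cache (old->new): [elk yak mango cat]
  20. access melon: MISS, evict elk. Cache (old->new): [yak mango cat melon]
  21. access melon: HIT. Cache (old->new): [yak mango cat melon]
  22. access yak: HIT. Cache (old->new): [yak mango cat melon]
  23. access cat: HIT. Cache (old->new): [yak mango cat melon]
Total: 17 hits, 6 misses, 2 evictions

Hit rate = 17/23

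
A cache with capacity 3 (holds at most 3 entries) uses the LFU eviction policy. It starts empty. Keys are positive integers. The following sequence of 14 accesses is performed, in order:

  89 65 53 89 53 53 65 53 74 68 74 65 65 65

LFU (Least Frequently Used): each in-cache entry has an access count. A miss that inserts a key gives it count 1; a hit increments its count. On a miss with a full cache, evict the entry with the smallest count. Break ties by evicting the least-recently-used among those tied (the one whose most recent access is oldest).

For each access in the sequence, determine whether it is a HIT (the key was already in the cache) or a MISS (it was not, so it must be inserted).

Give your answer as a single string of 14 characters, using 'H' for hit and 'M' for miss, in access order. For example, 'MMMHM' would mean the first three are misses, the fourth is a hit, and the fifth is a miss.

LFU simulation (capacity=3):
  1. access 89: MISS. Cache: [89(c=1)]
  2. access 65: MISS. Cache: [89(c=1) 65(c=1)]
  3. access 53: MISS. Cache: [89(c=1) 65(c=1) 53(c=1)]
  4. access 89: HIT, count now 2. Cache: [65(c=1) 53(c=1) 89(c=2)]
  5. access 53: HIT, count now 2. Cache: [65(c=1) 89(c=2) 53(c=2)]
  6. access 53: HIT, count now 3. Cache: [65(c=1) 89(c=2) 53(c=3)]
  7. access 65: HIT, count now 2. Cache: [89(c=2) 65(c=2) 53(c=3)]
  8. access 53: HIT, count now 4. Cache: [89(c=2) 65(c=2) 53(c=4)]
  9. access 74: MISS, evict 89(c=2). Cache: [74(c=1) 65(c=2) 53(c=4)]
  10. access 68: MISS, evict 74(c=1). Cache: [68(c=1) 65(c=2) 53(c=4)]
  11. access 74: MISS, evict 68(c=1). Cache: [74(c=1) 65(c=2) 53(c=4)]
  12. access 65: HIT, count now 3. Cache: [74(c=1) 65(c=3) 53(c=4)]
  13. access 65: HIT, count now 4. Cache: [74(c=1) 53(c=4) 65(c=4)]
  14. access 65: HIT, count now 5. Cache: [74(c=1) 53(c=4) 65(c=5)]
Total: 8 hits, 6 misses, 3 evictions

Answer: MMMHHHHHMMMHHH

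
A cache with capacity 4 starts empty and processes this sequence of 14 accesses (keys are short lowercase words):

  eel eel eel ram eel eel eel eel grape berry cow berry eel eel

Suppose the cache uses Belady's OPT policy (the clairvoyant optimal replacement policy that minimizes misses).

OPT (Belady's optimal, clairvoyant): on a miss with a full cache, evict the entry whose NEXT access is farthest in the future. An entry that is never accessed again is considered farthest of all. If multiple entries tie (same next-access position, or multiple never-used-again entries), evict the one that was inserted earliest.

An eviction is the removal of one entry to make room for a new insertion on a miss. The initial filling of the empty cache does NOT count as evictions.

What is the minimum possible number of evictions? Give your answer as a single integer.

OPT (Belady) simulation (capacity=4):
  1. access eel: MISS. Cache: [eel]
  2. access eel: HIT. Next use of eel: step 3. Cache: [eel]
  3. access eel: HIT. Next use of eel: step 5. Cache: [eel]
  4. access ram: MISS. Cache: [eel ram]
  5. access eel: HIT. Next use of eel: step 6. Cache: [eel ram]
  6. access eel: HIT. Next use of eel: step 7. Cache: [eel ram]
  7. access eel: HIT. Next use of eel: step 8. Cache: [eel ram]
  8. access eel: HIT. Next use of eel: step 13. Cache: [eel ram]
  9. access grape: MISS. Cache: [eel ram grape]
  10. access berry: MISS. Cache: [eel ram grape berry]
  11. access cow: MISS, evict ram (next use: never). Cache: [eel grape berry cow]
  12. access berry: HIT. Next use of berry: never. Cache: [eel grape berry cow]
  13. access eel: HIT. Next use of eel: step 14. Cache: [eel grape berry cow]
  14. access eel: HIT. Next use of eel: never. Cache: [eel grape berry cow]
Total: 9 hits, 5 misses, 1 evictions

Answer: 1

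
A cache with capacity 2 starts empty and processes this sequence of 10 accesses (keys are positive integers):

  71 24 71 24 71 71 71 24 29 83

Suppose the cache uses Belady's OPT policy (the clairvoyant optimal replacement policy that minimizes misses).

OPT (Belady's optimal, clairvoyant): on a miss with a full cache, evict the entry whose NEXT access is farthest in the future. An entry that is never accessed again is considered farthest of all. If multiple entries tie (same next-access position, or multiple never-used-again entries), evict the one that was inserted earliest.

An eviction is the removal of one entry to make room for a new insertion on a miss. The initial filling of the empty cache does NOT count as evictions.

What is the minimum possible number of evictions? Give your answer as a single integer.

Answer: 2

Derivation:
OPT (Belady) simulation (capacity=2):
  1. access 71: MISS. Cache: [71]
  2. access 24: MISS. Cache: [71 24]
  3. access 71: HIT. Next use of 71: step 5. Cache: [71 24]
  4. access 24: HIT. Next use of 24: step 8. Cache: [71 24]
  5. access 71: HIT. Next use of 71: step 6. Cache: [71 24]
  6. access 71: HIT. Next use of 71: step 7. Cache: [71 24]
  7. access 71: HIT. Next use of 71: never. Cache: [71 24]
  8. access 24: HIT. Next use of 24: never. Cache: [71 24]
  9. access 29: MISS, evict 71 (next use: never). Cache: [24 29]
  10. access 83: MISS, evict 24 (next use: never). Cache: [29 83]
Total: 6 hits, 4 misses, 2 evictions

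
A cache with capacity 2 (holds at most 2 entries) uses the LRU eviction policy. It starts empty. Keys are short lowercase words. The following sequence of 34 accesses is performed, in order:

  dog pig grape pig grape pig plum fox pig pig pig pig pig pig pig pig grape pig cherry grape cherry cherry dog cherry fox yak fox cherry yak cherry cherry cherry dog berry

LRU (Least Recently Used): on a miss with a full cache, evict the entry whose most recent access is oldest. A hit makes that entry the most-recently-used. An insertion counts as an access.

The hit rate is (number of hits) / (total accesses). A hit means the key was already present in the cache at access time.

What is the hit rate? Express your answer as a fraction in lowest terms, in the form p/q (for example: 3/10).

Answer: 9/17

Derivation:
LRU simulation (capacity=2):
  1. access dog: MISS. Cache (LRU->MRU): [dog]
  2. access pig: MISS. Cache (LRU->MRU): [dog pig]
  3. access grape: MISS, evict dog. Cache (LRU->MRU): [pig grape]
  4. access pig: HIT. Cache (LRU->MRU): [grape pig]
  5. access grape: HIT. Cache (LRU->MRU): [pig grape]
  6. access pig: HIT. Cache (LRU->MRU): [grape pig]
  7. access plum: MISS, evict grape. Cache (LRU->MRU): [pig plum]
  8. access fox: MISS, evict pig. Cache (LRU->MRU): [plum fox]
  9. access pig: MISS, evict plum. Cache (LRU->MRU): [fox pig]
  10. access pig: HIT. Cache (LRU->MRU): [fox pig]
  11. access pig: HIT. Cache (LRU->MRU): [fox pig]
  12. access pig: HIT. Cache (LRU->MRU): [fox pig]
  13. access pig: HIT. Cache (LRU->MRU): [fox pig]
  14. access pig: HIT. Cache (LRU->MRU): [fox pig]
  15. access pig: HIT. Cache (LRU->MRU): [fox pig]
  16. access pig: HIT. Cache (LRU->MRU): [fox pig]
  17. access grape: MISS, evict fox. Cache (LRU->MRU): [pig grape]
  18. access pig: HIT. Cache (LRU->MRU): [grape pig]
  19. access cherry: MISS, evict grape. Cache (LRU->MRU): [pig cherry]
  20. access grape: MISS, evict pig. Cache (LRU->MRU): [cherry grape]
  21. access cherry: HIT. Cache (LRU->MRU): [grape cherry]
  22. access cherry: HIT. Cache (LRU->MRU): [grape cherry]
  23. access dog: MISS, evict grape. Cache (LRU->MRU): [cherry dog]
  24. access cherry: HIT. Cache (LRU->MRU): [dog cherry]
  25. access fox: MISS, evict dog. Cache (LRU->MRU): [cherry fox]
  26. access yak: MISS, evict cherry. Cache (LRU->MRU): [fox yak]
  27. access fox: HIT. Cache (LRU->MRU): [yak fox]
  28. access cherry: MISS, evict yak. Cache (LRU->MRU): [fox cherry]
  29. access yak: MISS, evict fox. Cache (LRU->MRU): [cherry yak]
  30. access cherry: HIT. Cache (LRU->MRU): [yak cherry]
  31. access cherry: HIT. Cache (LRU->MRU): [yak cherry]
  32. access cherry: HIT. Cache (LRU->MRU): [yak cherry]
  33. access dog: MISS, evict yak. Cache (LRU->MRU): [cherry dog]
  34. access berry: MISS, evict cherry. Cache (LRU->MRU): [dog berry]
Total: 18 hits, 16 misses, 14 evictions

Hit rate = 18/34 = 9/17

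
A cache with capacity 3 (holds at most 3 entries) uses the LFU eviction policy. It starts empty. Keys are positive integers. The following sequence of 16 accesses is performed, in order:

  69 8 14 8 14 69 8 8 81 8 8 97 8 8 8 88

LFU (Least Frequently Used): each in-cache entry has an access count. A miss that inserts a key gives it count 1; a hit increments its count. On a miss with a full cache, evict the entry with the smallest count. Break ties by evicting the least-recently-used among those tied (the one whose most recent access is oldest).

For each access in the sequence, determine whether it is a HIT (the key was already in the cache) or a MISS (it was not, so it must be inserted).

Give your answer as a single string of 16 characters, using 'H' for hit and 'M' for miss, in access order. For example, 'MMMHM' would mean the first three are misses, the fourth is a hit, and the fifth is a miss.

LFU simulation (capacity=3):
  1. access 69: MISS. Cache: [69(c=1)]
  2. access 8: MISS. Cache: [69(c=1) 8(c=1)]
  3. access 14: MISS. Cache: [69(c=1) 8(c=1) 14(c=1)]
  4. access 8: HIT, count now 2. Cache: [69(c=1) 14(c=1) 8(c=2)]
  5. access 14: HIT, count now 2. Cache: [69(c=1) 8(c=2) 14(c=2)]
  6. access 69: HIT, count now 2. Cache: [8(c=2) 14(c=2) 69(c=2)]
  7. access 8: HIT, count now 3. Cache: [14(c=2) 69(c=2) 8(c=3)]
  8. access 8: HIT, count now 4. Cache: [14(c=2) 69(c=2) 8(c=4)]
  9. access 81: MISS, evict 14(c=2). Cache: [81(c=1) 69(c=2) 8(c=4)]
  10. access 8: HIT, count now 5. Cache: [81(c=1) 69(c=2) 8(c=5)]
  11. access 8: HIT, count now 6. Cache: [81(c=1) 69(c=2) 8(c=6)]
  12. access 97: MISS, evict 81(c=1). Cache: [97(c=1) 69(c=2) 8(c=6)]
  13. access 8: HIT, count now 7. Cache: [97(c=1) 69(c=2) 8(c=7)]
  14. access 8: HIT, count now 8. Cache: [97(c=1) 69(c=2) 8(c=8)]
  15. access 8: HIT, count now 9. Cache: [97(c=1) 69(c=2) 8(c=9)]
  16. access 88: MISS, evict 97(c=1). Cache: [88(c=1) 69(c=2) 8(c=9)]
Total: 10 hits, 6 misses, 3 evictions

Answer: MMMHHHHHMHHMHHHM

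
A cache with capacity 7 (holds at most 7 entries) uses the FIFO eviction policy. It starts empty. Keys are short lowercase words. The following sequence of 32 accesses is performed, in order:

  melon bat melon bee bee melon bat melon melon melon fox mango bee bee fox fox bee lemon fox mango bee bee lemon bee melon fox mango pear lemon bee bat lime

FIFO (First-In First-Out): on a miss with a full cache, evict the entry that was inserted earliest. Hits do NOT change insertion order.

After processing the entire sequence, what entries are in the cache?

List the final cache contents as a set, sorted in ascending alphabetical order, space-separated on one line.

FIFO simulation (capacity=7):
  1. access melon: MISS. Cache (old->new): [melon]
  2. access bat: MISS. Cache (old->new): [melon bat]
  3. access melon: HIT. Cache (old->new): [melon bat]
  4. access bee: MISS. Cache (old->new): [melon bat bee]
  5. access bee: HIT. Cache (old->new): [melon bat bee]
  6. access melon: HIT. Cache (old->new): [melon bat bee]
  7. access bat: HIT. Cache (old->new): [melon bat bee]
  8. access melon: HIT. Cache (old->new): [melon bat bee]
  9. access melon: HIT. Cache (old->new): [melon bat bee]
  10. access melon: HIT. Cache (old->new): [melon bat bee]
  11. access fox: MISS. Cache (old->new): [melon bat bee fox]
  12. access mango: MISS. Cache (old->new): [melon bat bee fox mango]
  13. access bee: HIT. Cache (old->new): [melon bat bee fox mango]
  14. access bee: HIT. Cache (old->new): [melon bat bee fox mango]
  15. access fox: HIT. Cache (old->new): [melon bat bee fox mango]
  16. access fox: HIT. Cache (old->new): [melon bat bee fox mango]
  17. access bee: HIT. Cache (old->new): [melon bat bee fox mango]
  18. access lemon: MISS. Cache (old->new): [melon bat bee fox mango lemon]
  19. access fox: HIT. Cache (old->new): [melon bat bee fox mango lemon]
  20. access mango: HIT. Cache (old->new): [melon bat bee fox mango lemon]
  21. access bee: HIT. Cache (old->new): [melon bat bee fox mango lemon]
  22. access bee: HIT. Cache (old->new): [melon bat bee fox mango lemon]
  23. access lemon: HIT. Cache (old->new): [melon bat bee fox mango lemon]
  24. access bee: HIT. Cache (old->new): [melon bat bee fox mango lemon]
  25. access melon: HIT. Cache (old->new): [melon bat bee fox mango lemon]
  26. access fox: HIT. Cache (old->new): [melon bat bee fox mango lemon]
  27. access mango: HIT. Cache (old->new): [melon bat bee fox mango lemon]
  28. access pear: MISS. Cache (old->new): [melon bat bee fox mango lemon pear]
  29. access lemon: HIT. Cache (old->new): [melon bat bee fox mango lemon pear]
  30. access bee: HIT. Cache (old->new): [melon bat bee fox mango lemon pear]
  31. access bat: HIT. Cache (old->new): [melon bat bee fox mango lemon pear]
  32. access lime: MISS, evict melon. Cache (old->new): [bat bee fox mango lemon pear lime]
Total: 24 hits, 8 misses, 1 evictions

Answer: bat bee fox lemon lime mango pear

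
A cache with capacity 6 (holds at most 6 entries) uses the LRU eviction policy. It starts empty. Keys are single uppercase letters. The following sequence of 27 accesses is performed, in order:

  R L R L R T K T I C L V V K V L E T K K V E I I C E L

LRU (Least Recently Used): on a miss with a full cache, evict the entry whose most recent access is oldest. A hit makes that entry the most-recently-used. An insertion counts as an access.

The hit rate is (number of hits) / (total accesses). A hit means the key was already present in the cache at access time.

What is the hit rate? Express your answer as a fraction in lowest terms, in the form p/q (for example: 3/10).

Answer: 5/9

Derivation:
LRU simulation (capacity=6):
  1. access R: MISS. Cache (LRU->MRU): [R]
  2. access L: MISS. Cache (LRU->MRU): [R L]
  3. access R: HIT. Cache (LRU->MRU): [L R]
  4. access L: HIT. Cache (LRU->MRU): [R L]
  5. access R: HIT. Cache (LRU->MRU): [L R]
  6. access T: MISS. Cache (LRU->MRU): [L R T]
  7. access K: MISS. Cache (LRU->MRU): [L R T K]
  8. access T: HIT. Cache (LRU->MRU): [L R K T]
  9. access I: MISS. Cache (LRU->MRU): [L R K T I]
  10. access C: MISS. Cache (LRU->MRU): [L R K T I C]
  11. access L: HIT. Cache (LRU->MRU): [R K T I C L]
  12. access V: MISS, evict R. Cache (LRU->MRU): [K T I C L V]
  13. access V: HIT. Cache (LRU->MRU): [K T I C L V]
  14. access K: HIT. Cache (LRU->MRU): [T I C L V K]
  15. access V: HIT. Cache (LRU->MRU): [T I C L K V]
  16. access L: HIT. Cache (LRU->MRU): [T I C K V L]
  17. access E: MISS, evict T. Cache (LRU->MRU): [I C K V L E]
  18. access T: MISS, evict I. Cache (LRU->MRU): [C K V L E T]
  19. access K: HIT. Cache (LRU->MRU): [C V L E T K]
  20. access K: HIT. Cache (LRU->MRU): [C V L E T K]
  21. access V: HIT. Cache (LRU->MRU): [C L E T K V]
  22. access E: HIT. Cache (LRU->MRU): [C L T K V E]
  23. access I: MISS, evict C. Cache (LRU->MRU): [L T K V E I]
  24. access I: HIT. Cache (LRU->MRU): [L T K V E I]
  25. access C: MISS, evict L. Cache (LRU->MRU): [T K V E I C]
  26. access E: HIT. Cache (LRU->MRU): [T K V I C E]
  27. access L: MISS, evict T. Cache (LRU->MRU): [K V I C E L]
Total: 15 hits, 12 misses, 6 evictions

Hit rate = 15/27 = 5/9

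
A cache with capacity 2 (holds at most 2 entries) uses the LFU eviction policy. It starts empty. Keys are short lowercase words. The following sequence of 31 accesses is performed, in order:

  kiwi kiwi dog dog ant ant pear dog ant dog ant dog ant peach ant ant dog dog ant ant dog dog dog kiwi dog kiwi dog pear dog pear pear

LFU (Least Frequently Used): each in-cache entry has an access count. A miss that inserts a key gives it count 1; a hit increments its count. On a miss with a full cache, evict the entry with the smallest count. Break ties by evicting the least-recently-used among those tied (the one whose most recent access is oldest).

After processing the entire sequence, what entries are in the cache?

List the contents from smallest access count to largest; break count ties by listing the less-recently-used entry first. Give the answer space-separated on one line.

Answer: pear ant

Derivation:
LFU simulation (capacity=2):
  1. access kiwi: MISS. Cache: [kiwi(c=1)]
  2. access kiwi: HIT, count now 2. Cache: [kiwi(c=2)]
  3. access dog: MISS. Cache: [dog(c=1) kiwi(c=2)]
  4. access dog: HIT, count now 2. Cache: [kiwi(c=2) dog(c=2)]
  5. access ant: MISS, evict kiwi(c=2). Cache: [ant(c=1) dog(c=2)]
  6. access ant: HIT, count now 2. Cache: [dog(c=2) ant(c=2)]
  7. access pear: MISS, evict dog(c=2). Cache: [pear(c=1) ant(c=2)]
  8. access dog: MISS, evict pear(c=1). Cache: [dog(c=1) ant(c=2)]
  9. access ant: HIT, count now 3. Cache: [dog(c=1) ant(c=3)]
  10. access dog: HIT, count now 2. Cache: [dog(c=2) ant(c=3)]
  11. access ant: HIT, count now 4. Cache: [dog(c=2) ant(c=4)]
  12. access dog: HIT, count now 3. Cache: [dog(c=3) ant(c=4)]
  13. access ant: HIT, count now 5. Cache: [dog(c=3) ant(c=5)]
  14. access peach: MISS, evict dog(c=3). Cache: [peach(c=1) ant(c=5)]
  15. access ant: HIT, count now 6. Cache: [peach(c=1) ant(c=6)]
  16. access ant: HIT, count now 7. Cache: [peach(c=1) ant(c=7)]
  17. access dog: MISS, evict peach(c=1). Cache: [dog(c=1) ant(c=7)]
  18. access dog: HIT, count now 2. Cache: [dog(c=2) ant(c=7)]
  19. access ant: HIT, count now 8. Cache: [dog(c=2) ant(c=8)]
  20. access ant: HIT, count now 9. Cache: [dog(c=2) ant(c=9)]
  21. access dog: HIT, count now 3. Cache: [dog(c=3) ant(c=9)]
  22. access dog: HIT, count now 4. Cache: [dog(c=4) ant(c=9)]
  23. access dog: HIT, count now 5. Cache: [dog(c=5) ant(c=9)]
  24. access kiwi: MISS, evict dog(c=5). Cache: [kiwi(c=1) ant(c=9)]
  25. access dog: MISS, evict kiwi(c=1). Cache: [dog(c=1) ant(c=9)]
  26. access kiwi: MISS, evict dog(c=1). Cache: [kiwi(c=1) ant(c=9)]
  27. access dog: MISS, evict kiwi(c=1). Cache: [dog(c=1) ant(c=9)]
  28. access pear: MISS, evict dog(c=1). Cache: [pear(c=1) ant(c=9)]
  29. access dog: MISS, evict pear(c=1). Cache: [dog(c=1) ant(c=9)]
  30. access pear: MISS, evict dog(c=1). Cache: [pear(c=1) ant(c=9)]
  31. access pear: HIT, count now 2. Cache: [pear(c=2) ant(c=9)]
Total: 17 hits, 14 misses, 12 evictions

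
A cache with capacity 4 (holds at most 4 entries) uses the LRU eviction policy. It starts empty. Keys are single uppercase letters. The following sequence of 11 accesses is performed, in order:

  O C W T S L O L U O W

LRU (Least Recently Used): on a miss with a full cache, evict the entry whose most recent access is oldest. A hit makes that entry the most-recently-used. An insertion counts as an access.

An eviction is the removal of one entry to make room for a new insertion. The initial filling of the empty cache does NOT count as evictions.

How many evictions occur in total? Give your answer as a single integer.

LRU simulation (capacity=4):
  1. access O: MISS. Cache (LRU->MRU): [O]
  2. access C: MISS. Cache (LRU->MRU): [O C]
  3. access W: MISS. Cache (LRU->MRU): [O C W]
  4. access T: MISS. Cache (LRU->MRU): [O C W T]
  5. access S: MISS, evict O. Cache (LRU->MRU): [C W T S]
  6. access L: MISS, evict C. Cache (LRU->MRU): [W T S L]
  7. access O: MISS, evict W. Cache (LRU->MRU): [T S L O]
  8. access L: HIT. Cache (LRU->MRU): [T S O L]
  9. access U: MISS, evict T. Cache (LRU->MRU): [S O L U]
  10. access O: HIT. Cache (LRU->MRU): [S L U O]
  11. access W: MISS, evict S. Cache (LRU->MRU): [L U O W]
Total: 2 hits, 9 misses, 5 evictions

Answer: 5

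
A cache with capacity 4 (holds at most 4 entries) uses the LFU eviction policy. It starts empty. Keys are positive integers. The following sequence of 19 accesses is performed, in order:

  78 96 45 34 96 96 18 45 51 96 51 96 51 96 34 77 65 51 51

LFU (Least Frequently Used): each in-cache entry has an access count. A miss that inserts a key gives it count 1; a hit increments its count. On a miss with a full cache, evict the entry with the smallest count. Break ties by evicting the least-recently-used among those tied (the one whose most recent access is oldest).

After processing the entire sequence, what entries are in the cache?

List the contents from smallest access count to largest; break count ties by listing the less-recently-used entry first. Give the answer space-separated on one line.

Answer: 65 45 51 96

Derivation:
LFU simulation (capacity=4):
  1. access 78: MISS. Cache: [78(c=1)]
  2. access 96: MISS. Cache: [78(c=1) 96(c=1)]
  3. access 45: MISS. Cache: [78(c=1) 96(c=1) 45(c=1)]
  4. access 34: MISS. Cache: [78(c=1) 96(c=1) 45(c=1) 34(c=1)]
  5. access 96: HIT, count now 2. Cache: [78(c=1) 45(c=1) 34(c=1) 96(c=2)]
  6. access 96: HIT, count now 3. Cache: [78(c=1) 45(c=1) 34(c=1) 96(c=3)]
  7. access 18: MISS, evict 78(c=1). Cache: [45(c=1) 34(c=1) 18(c=1) 96(c=3)]
  8. access 45: HIT, count now 2. Cache: [34(c=1) 18(c=1) 45(c=2) 96(c=3)]
  9. access 51: MISS, evict 34(c=1). Cache: [18(c=1) 51(c=1) 45(c=2) 96(c=3)]
  10. access 96: HIT, count now 4. Cache: [18(c=1) 51(c=1) 45(c=2) 96(c=4)]
  11. access 51: HIT, count now 2. Cache: [18(c=1) 45(c=2) 51(c=2) 96(c=4)]
  12. access 96: HIT, count now 5. Cache: [18(c=1) 45(c=2) 51(c=2) 96(c=5)]
  13. access 51: HIT, count now 3. Cache: [18(c=1) 45(c=2) 51(c=3) 96(c=5)]
  14. access 96: HIT, count now 6. Cache: [18(c=1) 45(c=2) 51(c=3) 96(c=6)]
  15. access 34: MISS, evict 18(c=1). Cache: [34(c=1) 45(c=2) 51(c=3) 96(c=6)]
  16. access 77: MISS, evict 34(c=1). Cache: [77(c=1) 45(c=2) 51(c=3) 96(c=6)]
  17. access 65: MISS, evict 77(c=1). Cache: [65(c=1) 45(c=2) 51(c=3) 96(c=6)]
  18. access 51: HIT, count now 4. Cache: [65(c=1) 45(c=2) 51(c=4) 96(c=6)]
  19. access 51: HIT, count now 5. Cache: [65(c=1) 45(c=2) 51(c=5) 96(c=6)]
Total: 10 hits, 9 misses, 5 evictions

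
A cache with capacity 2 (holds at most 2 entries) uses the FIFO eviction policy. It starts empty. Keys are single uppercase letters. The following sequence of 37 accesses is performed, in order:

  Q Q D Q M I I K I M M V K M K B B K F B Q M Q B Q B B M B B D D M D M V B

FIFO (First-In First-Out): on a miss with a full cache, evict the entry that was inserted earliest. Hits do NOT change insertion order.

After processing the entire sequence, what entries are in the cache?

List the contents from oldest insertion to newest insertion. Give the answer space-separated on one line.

FIFO simulation (capacity=2):
  1. access Q: MISS. Cache (old->new): [Q]
  2. access Q: HIT. Cache (old->new): [Q]
  3. access D: MISS. Cache (old->new): [Q D]
  4. access Q: HIT. Cache (old->new): [Q D]
  5. access M: MISS, evict Q. Cache (old->new): [D M]
  6. access I: MISS, evict D. Cache (old->new): [M I]
  7. access I: HIT. Cache (old->new): [M I]
  8. access K: MISS, evict M. Cache (old->new): [I K]
  9. access I: HIT. Cache (old->new): [I K]
  10. access M: MISS, evict I. Cache (old->new): [K M]
  11. access M: HIT. Cache (old->new): [K M]
  12. access V: MISS, evict K. Cache (old->new): [M V]
  13. access K: MISS, evict M. Cache (old->new): [V K]
  14. access M: MISS, evict V. Cache (old->new): [K M]
  15. access K: HIT. Cache (old->new): [K M]
  16. access B: MISS, evict K. Cache (old->new): [M B]
  17. access B: HIT. Cache (old->new): [M B]
  18. access K: MISS, evict M. Cache (old->new): [B K]
  19. access F: MISS, evict B. Cache (old->new): [K F]
  20. access B: MISS, evict K. Cache (old->new): [F B]
  21. access Q: MISS, evict F. Cache (old->new): [B Q]
  22. access M: MISS, evict B. Cache (old->new): [Q M]
  23. access Q: HIT. Cache (old->new): [Q M]
  24. access B: MISS, evict Q. Cache (old->new): [M B]
  25. access Q: MISS, evict M. Cache (old->new): [B Q]
  26. access B: HIT. Cache (old->new): [B Q]
  27. access B: HIT. Cache (old->new): [B Q]
  28. access M: MISS, evict B. Cache (old->new): [Q M]
  29. access B: MISS, evict Q. Cache (old->new): [M B]
  30. access B: HIT. Cache (old->new): [M B]
  31. access D: MISS, evict M. Cache (old->new): [B D]
  32. access D: HIT. Cache (old->new): [B D]
  33. access M: MISS, evict B. Cache (old->new): [D M]
  34. access D: HIT. Cache (old->new): [D M]
  35. access M: HIT. Cache (old->new): [D M]
  36. access V: MISS, evict D. Cache (old->new): [M V]
  37. access B: MISS, evict M. Cache (old->new): [V B]
Total: 14 hits, 23 misses, 21 evictions

Answer: V B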